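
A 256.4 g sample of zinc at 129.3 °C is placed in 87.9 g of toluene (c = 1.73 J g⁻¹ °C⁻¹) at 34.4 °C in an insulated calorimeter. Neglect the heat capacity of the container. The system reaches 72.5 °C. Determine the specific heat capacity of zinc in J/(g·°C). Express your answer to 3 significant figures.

q_gained = (87.9 × 1.73) × (72.5 − 34.4) = 5794 J
q_lost = 256.4 × c × (129.3 − 72.5) = 14563.52 c
Set equal: c = 5794 / 14563.52 = 0.398 J/(g·°C)

c = 0.398 J/(g·°C)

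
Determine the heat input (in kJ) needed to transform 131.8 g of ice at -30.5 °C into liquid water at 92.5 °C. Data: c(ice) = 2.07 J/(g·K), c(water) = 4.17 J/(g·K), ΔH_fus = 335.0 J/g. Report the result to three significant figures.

q1 (heat ice -30.5→0.0 °C): 131.8 × 2.07 × 30.5 = 8321 J
q2 (melt at 0 °C): 131.8 × 335.0 = 44153 J
q3 (heat water 0.0→92.5 °C): 131.8 × 4.17 × 92.5 = 50839 J
Total: 8321 + 44153 + 50839 = 103313 J = 103 kJ

q = 103 kJ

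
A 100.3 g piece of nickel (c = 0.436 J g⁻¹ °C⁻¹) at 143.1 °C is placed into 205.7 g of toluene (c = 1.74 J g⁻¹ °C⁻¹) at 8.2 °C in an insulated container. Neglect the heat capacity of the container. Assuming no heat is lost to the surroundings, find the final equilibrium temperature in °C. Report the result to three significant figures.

T_f = 22.9 °C

Heat lost by nickel = heat gained by toluene.
(100.3)(0.436)(143.1 − T) = (205.7)(1.74)(T − 8.2)
43.7308 (143.1 − T) = 357.918 (T − 8.2)
6257.9 − 43.7308 T = 357.918 T − 2934.9
9192.8 = 401.6488 T
T = 22.89 °C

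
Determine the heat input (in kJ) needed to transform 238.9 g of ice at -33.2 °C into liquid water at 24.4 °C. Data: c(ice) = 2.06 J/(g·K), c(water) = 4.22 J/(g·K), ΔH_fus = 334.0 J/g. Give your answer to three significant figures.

q = 121 kJ

q1 (heat ice -33.2→0.0 °C): 238.9 × 2.06 × 33.2 = 16339 J
q2 (melt at 0 °C): 238.9 × 334.0 = 79793 J
q3 (heat water 0.0→24.4 °C): 238.9 × 4.22 × 24.4 = 24599 J
Total: 16339 + 79793 + 24599 = 120731 J = 121 kJ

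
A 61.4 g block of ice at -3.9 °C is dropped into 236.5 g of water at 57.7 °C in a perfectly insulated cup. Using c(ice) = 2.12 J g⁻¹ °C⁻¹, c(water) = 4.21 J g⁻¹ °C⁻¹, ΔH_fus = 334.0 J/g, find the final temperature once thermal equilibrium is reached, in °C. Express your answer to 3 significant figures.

T_f = 29.1 °C

Heat to bring ice to 0 °C and melt it: q₁ = 61.4×2.12×3.9 + 61.4×334.0 = 21015 J
Heat the water can supply cooling to 0 °C: 236.5×4.21×57.7 = 57449.9 J > q₁, so all ice melts.
Energy balance: 236.5×4.21×(57.7 − T) = 21015 + 61.4×4.21×(T − 0)
995.665(57.7 − T) = 21015 + 258.494 T
57449.9 − 21015 = 1254.159 T
T = 36434.9 / 1254.159 = 29.05 °C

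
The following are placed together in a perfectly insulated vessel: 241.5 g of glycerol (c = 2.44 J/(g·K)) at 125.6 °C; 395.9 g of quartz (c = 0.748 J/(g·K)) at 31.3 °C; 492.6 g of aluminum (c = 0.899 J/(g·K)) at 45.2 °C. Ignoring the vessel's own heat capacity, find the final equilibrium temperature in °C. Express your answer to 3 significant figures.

Σ mᵢcᵢ(T − Tᵢ) = 0  ⇒  T = Σ mᵢcᵢTᵢ / Σ mᵢcᵢ
Σ mᵢcᵢ = 241.5×2.44 + 395.9×0.748 + 492.6×0.899 = 1328.2406
Σ mᵢcᵢTᵢ = 589.26×125.6 + 296.1332×31.3 + 442.8474×45.2 = 103300
T = 103300 / 1328.2406 = 77.77 °C

T_f = 77.8 °C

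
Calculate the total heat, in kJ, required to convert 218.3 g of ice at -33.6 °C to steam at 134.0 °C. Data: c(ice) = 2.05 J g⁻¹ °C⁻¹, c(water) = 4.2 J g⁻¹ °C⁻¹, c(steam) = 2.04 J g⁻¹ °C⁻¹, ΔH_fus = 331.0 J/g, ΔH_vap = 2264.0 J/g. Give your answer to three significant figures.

q = 688 kJ

q1 (heat ice -33.6→0.0 °C): 218.3 × 2.05 × 33.6 = 15037 J
q2 (melt at 0 °C): 218.3 × 331.0 = 72257 J
q3 (heat water 0.0→100.0 °C): 218.3 × 4.2 × 100.0 = 91686 J
q4 (vaporize at 100 °C): 218.3 × 2264.0 = 494231 J
q5 (heat steam 100.0→134.0 °C): 218.3 × 2.04 × 34.0 = 15141 J
Total: 15037 + 72257 + 91686 + 494231 + 15141 = 688352 J = 688 kJ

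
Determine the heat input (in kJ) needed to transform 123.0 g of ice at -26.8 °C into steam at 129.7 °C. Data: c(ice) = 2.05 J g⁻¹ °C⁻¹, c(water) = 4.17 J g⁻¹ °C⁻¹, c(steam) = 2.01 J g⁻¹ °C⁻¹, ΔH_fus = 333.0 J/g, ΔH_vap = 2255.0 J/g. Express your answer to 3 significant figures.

q = 384 kJ

q1 (heat ice -26.8→0.0 °C): 123.0 × 2.05 × 26.8 = 6758 J
q2 (melt at 0 °C): 123.0 × 333.0 = 40959 J
q3 (heat water 0.0→100.0 °C): 123.0 × 4.17 × 100.0 = 51291 J
q4 (vaporize at 100 °C): 123.0 × 2255.0 = 277365 J
q5 (heat steam 100.0→129.7 °C): 123.0 × 2.01 × 29.7 = 7343 J
Total: 6758 + 40959 + 51291 + 277365 + 7343 = 383716 J = 384 kJ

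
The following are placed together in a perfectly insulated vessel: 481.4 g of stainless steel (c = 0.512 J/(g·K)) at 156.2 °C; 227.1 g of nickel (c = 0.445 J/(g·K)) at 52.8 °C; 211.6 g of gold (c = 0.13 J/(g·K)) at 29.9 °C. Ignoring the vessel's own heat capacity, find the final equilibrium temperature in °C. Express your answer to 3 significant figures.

T_f = 119 °C

Σ mᵢcᵢ(T − Tᵢ) = 0  ⇒  T = Σ mᵢcᵢTᵢ / Σ mᵢcᵢ
Σ mᵢcᵢ = 481.4×0.512 + 227.1×0.445 + 211.6×0.13 = 375.0443
Σ mᵢcᵢTᵢ = 246.4768×156.2 + 101.0595×52.8 + 27.508×29.9 = 44658
T = 44658 / 375.0443 = 119.1 °C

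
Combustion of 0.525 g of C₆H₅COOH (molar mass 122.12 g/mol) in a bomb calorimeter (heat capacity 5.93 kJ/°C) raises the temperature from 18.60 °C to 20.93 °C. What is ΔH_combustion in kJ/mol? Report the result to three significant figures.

ΔT = 20.93 − 18.60 = 2.33 °C
q_cal = C_cal × ΔT = 5.93 × 2.33 = 13.8169 kJ
n = 0.525 / 122.12 = 0.004299 mol
q_rxn = −q_cal = -13.8169 kJ
ΔH = -13.8169 / 0.004299 = -3214 kJ/mol

ΔH = -3210 kJ/mol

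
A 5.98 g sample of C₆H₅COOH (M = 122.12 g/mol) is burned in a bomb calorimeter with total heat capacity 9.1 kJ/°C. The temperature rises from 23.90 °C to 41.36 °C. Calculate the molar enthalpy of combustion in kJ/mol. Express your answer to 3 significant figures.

ΔH = -3240 kJ/mol

ΔT = 41.36 − 23.90 = 17.46 °C
q_cal = C_cal × ΔT = 9.1 × 17.46 = 158.886 kJ
n = 5.98 / 122.12 = 0.04897 mol
q_rxn = −q_cal = -158.886 kJ
ΔH = -158.886 / 0.04897 = -3244.6 kJ/mol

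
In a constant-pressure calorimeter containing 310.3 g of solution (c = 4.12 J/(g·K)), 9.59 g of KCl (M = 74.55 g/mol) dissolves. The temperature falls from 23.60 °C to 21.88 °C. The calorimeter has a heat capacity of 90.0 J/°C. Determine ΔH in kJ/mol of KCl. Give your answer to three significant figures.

ΔH = 18.3 kJ/mol

|ΔT| = |21.88 − 23.60| = 1.72 °C
|q_surr| = (310.3 × 4.12 + 90.0) × 1.72 = 1368.436 × 1.72 = 2354 J
n(KCl) = 9.59 / 74.55 = 0.1286 mol
Temperature fell, so q_rxn = +|q_surr| = 2.354 kJ
ΔH = q_rxn / n = 18.30 kJ/mol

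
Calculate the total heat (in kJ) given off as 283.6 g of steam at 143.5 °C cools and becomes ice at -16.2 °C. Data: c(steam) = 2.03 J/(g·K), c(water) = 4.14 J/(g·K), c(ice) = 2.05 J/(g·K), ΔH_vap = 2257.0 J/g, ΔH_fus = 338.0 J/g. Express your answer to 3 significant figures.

q = 888 kJ

q1 (cool steam 143.5→100 °C): 283.6 × 2.03 × 43.5 = 25043 J
q2 (condense at 100 °C): 283.6 × 2257.0 = 640085 J
q3 (cool water 100→0 °C): 283.6 × 4.14 × 100.0 = 117410 J
q4 (freeze at 0 °C): 283.6 × 338.0 = 95857 J
q5 (cool ice 0→-16.2 °C): 283.6 × 2.05 × 16.2 = 9418 J
Total: 25043 + 640085 + 117410 + 95857 + 9418 = 887813 J = 888 kJ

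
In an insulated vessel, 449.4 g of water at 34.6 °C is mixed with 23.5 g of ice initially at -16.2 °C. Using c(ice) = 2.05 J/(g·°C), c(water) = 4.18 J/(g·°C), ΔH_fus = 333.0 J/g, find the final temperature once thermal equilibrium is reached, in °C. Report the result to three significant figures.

Heat to bring ice to 0 °C and melt it: q₁ = 23.5×2.05×16.2 + 23.5×333.0 = 8605.9 J
Heat the water can supply cooling to 0 °C: 449.4×4.18×34.6 = 64995.8 J > q₁, so all ice melts.
Energy balance: 449.4×4.18×(34.6 − T) = 8605.9 + 23.5×4.18×(T − 0)
1878.492(34.6 − T) = 8605.9 + 98.23 T
64995.8 − 8605.9 = 1976.722 T
T = 56389.9 / 1976.722 = 28.53 °C

T_f = 28.5 °C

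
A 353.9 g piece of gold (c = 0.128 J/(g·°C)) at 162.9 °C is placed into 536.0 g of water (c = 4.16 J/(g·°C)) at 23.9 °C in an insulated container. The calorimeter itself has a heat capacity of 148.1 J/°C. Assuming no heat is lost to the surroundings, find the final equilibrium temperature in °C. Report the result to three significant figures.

T_f = 26.5 °C

Heat lost by gold = heat gained by water + calorimeter.
(353.9)(0.128)(162.9 − T) = [(536.0)(4.16) + 148.1](T − 23.9)
45.2992 (162.9 − T) = 2377.86 (T − 23.9)
7379.2 − 45.2992 T = 2377.86 T − 56831
64210.2 = 2423.1592 T
T = 26.50 °C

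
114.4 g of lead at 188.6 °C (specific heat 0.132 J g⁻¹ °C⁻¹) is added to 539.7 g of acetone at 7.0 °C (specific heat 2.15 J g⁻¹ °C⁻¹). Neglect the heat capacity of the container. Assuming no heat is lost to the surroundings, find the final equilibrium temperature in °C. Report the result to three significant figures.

Heat lost by lead = heat gained by acetone.
(114.4)(0.132)(188.6 − T) = (539.7)(2.15)(T − 7.0)
15.1008 (188.6 − T) = 1160.355 (T − 7.0)
2848.0 − 15.1008 T = 1160.355 T − 8122.5
10970.5 = 1175.4558 T
T = 9.333 °C

T_f = 9.33 °C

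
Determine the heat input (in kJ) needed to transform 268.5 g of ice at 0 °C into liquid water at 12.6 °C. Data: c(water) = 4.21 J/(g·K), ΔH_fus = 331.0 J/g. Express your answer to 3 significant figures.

q1 (melt at 0 °C): 268.5 × 331.0 = 88874 J
q2 (heat water 0.0→12.6 °C): 268.5 × 4.21 × 12.6 = 14243 J
Total: 88874 + 14243 = 103117 J = 103 kJ

q = 103 kJ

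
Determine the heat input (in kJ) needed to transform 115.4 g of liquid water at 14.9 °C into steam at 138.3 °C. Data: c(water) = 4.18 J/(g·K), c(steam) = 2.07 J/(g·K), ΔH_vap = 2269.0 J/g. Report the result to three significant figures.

q = 312 kJ

q1 (heat water 14.9→100.0 °C): 115.4 × 4.18 × 85.1 = 41050 J
q2 (vaporize at 100 °C): 115.4 × 2269.0 = 261843 J
q3 (heat steam 100.0→138.3 °C): 115.4 × 2.07 × 38.3 = 9149 J
Total: 41050 + 261843 + 9149 = 312042 J = 312 kJ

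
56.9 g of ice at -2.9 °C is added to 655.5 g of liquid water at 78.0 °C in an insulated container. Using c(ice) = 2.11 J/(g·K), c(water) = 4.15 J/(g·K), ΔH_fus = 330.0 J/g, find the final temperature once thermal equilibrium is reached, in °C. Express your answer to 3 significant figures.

T_f = 65.3 °C

Heat to bring ice to 0 °C and melt it: q₁ = 56.9×2.11×2.9 + 56.9×330.0 = 19125 J
Heat the water can supply cooling to 0 °C: 655.5×4.15×78.0 = 212185 J > q₁, so all ice melts.
Energy balance: 655.5×4.15×(78.0 − T) = 19125 + 56.9×4.15×(T − 0)
2720.325(78.0 − T) = 19125 + 236.135 T
212185 − 19125 = 2956.460 T
T = 193060 / 2956.460 = 65.30 °C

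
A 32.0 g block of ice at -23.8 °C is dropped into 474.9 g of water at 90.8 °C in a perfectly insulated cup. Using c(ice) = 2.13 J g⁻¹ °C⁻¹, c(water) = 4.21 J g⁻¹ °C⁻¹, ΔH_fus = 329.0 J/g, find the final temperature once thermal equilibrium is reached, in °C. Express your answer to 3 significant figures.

T_f = 79.4 °C

Heat to bring ice to 0 °C and melt it: q₁ = 32.0×2.13×23.8 + 32.0×329.0 = 12150 J
Heat the water can supply cooling to 0 °C: 474.9×4.21×90.8 = 181539 J > q₁, so all ice melts.
Energy balance: 474.9×4.21×(90.8 − T) = 12150 + 32.0×4.21×(T − 0)
1999.329(90.8 − T) = 12150 + 134.72 T
181539 − 12150 = 2134.049 T
T = 169389 / 2134.049 = 79.37 °C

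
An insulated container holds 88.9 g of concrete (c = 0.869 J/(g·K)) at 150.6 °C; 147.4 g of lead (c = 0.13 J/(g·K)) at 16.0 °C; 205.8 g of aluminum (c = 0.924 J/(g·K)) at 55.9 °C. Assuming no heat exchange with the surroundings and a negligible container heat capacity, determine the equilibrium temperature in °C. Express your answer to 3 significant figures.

Σ mᵢcᵢ(T − Tᵢ) = 0  ⇒  T = Σ mᵢcᵢTᵢ / Σ mᵢcᵢ
Σ mᵢcᵢ = 88.9×0.869 + 147.4×0.13 + 205.8×0.924 = 286.5753
Σ mᵢcᵢTᵢ = 77.2541×150.6 + 19.162×16.0 + 190.1592×55.9 = 22571
T = 22571 / 286.5753 = 78.76 °C

T_f = 78.8 °C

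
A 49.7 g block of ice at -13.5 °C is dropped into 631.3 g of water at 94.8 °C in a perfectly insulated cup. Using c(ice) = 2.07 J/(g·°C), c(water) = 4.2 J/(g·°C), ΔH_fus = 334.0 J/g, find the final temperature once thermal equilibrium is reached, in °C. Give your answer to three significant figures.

T_f = 81.6 °C

Heat to bring ice to 0 °C and melt it: q₁ = 49.7×2.07×13.5 + 49.7×334.0 = 17989 J
Heat the water can supply cooling to 0 °C: 631.3×4.2×94.8 = 251358 J > q₁, so all ice melts.
Energy balance: 631.3×4.2×(94.8 − T) = 17989 + 49.7×4.2×(T − 0)
2651.46(94.8 − T) = 17989 + 208.74 T
251358 − 17989 = 2860.20 T
T = 233369 / 2860.20 = 81.59 °C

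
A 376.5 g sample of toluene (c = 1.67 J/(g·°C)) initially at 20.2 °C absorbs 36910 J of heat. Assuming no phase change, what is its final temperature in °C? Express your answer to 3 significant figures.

ΔT = q / (m c) = 36910 / (376.5 × 1.67) = 58.70 °C
T_f = 20.2 + 58.70 = 78.90 °C

T_f = 78.9 °C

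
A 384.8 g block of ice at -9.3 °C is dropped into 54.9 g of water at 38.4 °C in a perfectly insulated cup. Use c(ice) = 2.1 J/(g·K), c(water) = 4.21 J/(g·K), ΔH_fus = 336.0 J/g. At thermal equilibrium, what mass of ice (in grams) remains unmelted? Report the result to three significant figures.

m_ice remaining = 381 g

Heat to warm all ice to 0 °C: 384.8×2.1×9.3 = 7515.1 J
Heat released by water cooling to 0 °C: 54.9×4.21×38.4 = 8875.4 J
8875.4 J < 7515.1 + 384.8×336.0 = 136807.9 J, so not all ice melts; final T = 0 °C.
Heat left for melting: 8875.4 − 7515.1 = 1360.3 J
Mass melted = 1360.3 / 336.0 = 4.049 g
Ice remaining = 384.8 − 4.049 = 380.751 g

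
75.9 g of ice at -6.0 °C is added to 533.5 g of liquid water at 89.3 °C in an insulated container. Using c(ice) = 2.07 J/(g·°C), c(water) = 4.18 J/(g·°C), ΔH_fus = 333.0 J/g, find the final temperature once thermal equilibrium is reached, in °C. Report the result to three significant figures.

Heat to bring ice to 0 °C and melt it: q₁ = 75.9×2.07×6.0 + 75.9×333.0 = 26217 J
Heat the water can supply cooling to 0 °C: 533.5×4.18×89.3 = 199142 J > q₁, so all ice melts.
Energy balance: 533.5×4.18×(89.3 − T) = 26217 + 75.9×4.18×(T − 0)
2230.03(89.3 − T) = 26217 + 317.262 T
199142 − 26217 = 2547.292 T
T = 172925 / 2547.292 = 67.89 °C

T_f = 67.9 °C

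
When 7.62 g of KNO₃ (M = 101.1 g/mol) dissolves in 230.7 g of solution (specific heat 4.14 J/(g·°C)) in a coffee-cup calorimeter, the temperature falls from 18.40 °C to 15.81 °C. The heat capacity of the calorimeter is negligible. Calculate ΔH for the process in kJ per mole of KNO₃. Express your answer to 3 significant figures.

|ΔT| = |15.81 − 18.40| = 2.59 °C
|q_surr| = (230.7 × 4.14) × 2.59 = 955.098 × 2.59 = 2474 J
n(KNO₃) = 7.62 / 101.1 = 0.07537 mol
Temperature fell, so q_rxn = +|q_surr| = 2.474 kJ
ΔH = q_rxn / n = 32.82 kJ/mol

ΔH = 32.8 kJ/mol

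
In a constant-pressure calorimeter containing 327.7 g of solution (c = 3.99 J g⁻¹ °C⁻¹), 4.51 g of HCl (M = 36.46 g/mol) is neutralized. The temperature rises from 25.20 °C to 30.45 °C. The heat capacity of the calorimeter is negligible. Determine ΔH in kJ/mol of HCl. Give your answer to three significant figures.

|ΔT| = |30.45 − 25.20| = 5.25 °C
|q_surr| = (327.7 × 3.99) × 5.25 = 1307.523 × 5.25 = 6864 J
n(HCl) = 4.51 / 36.46 = 0.1237 mol
Temperature rose, so q_rxn = −|q_surr| = -6.864 kJ
ΔH = q_rxn / n = -55.49 kJ/mol

ΔH = -55.5 kJ/mol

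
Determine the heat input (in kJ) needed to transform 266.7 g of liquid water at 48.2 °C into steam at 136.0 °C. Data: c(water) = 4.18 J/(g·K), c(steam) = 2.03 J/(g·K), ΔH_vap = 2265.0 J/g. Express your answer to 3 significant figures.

q1 (heat water 48.2→100.0 °C): 266.7 × 4.18 × 51.8 = 57747 J
q2 (vaporize at 100 °C): 266.7 × 2265.0 = 604076 J
q3 (heat steam 100.0→136.0 °C): 266.7 × 2.03 × 36.0 = 19490 J
Total: 57747 + 604076 + 19490 = 681313 J = 681 kJ

q = 681 kJ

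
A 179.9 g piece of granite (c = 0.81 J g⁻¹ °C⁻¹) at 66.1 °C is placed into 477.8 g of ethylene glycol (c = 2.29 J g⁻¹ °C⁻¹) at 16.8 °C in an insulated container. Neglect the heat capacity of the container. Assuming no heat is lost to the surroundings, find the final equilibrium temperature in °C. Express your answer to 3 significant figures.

Heat lost by granite = heat gained by ethylene glycol.
(179.9)(0.81)(66.1 − T) = (477.8)(2.29)(T − 16.8)
145.719 (66.1 − T) = 1094.162 (T − 16.8)
9632.0 − 145.719 T = 1094.162 T − 18382
28014.0 = 1239.881 T
T = 22.59 °C

T_f = 22.6 °C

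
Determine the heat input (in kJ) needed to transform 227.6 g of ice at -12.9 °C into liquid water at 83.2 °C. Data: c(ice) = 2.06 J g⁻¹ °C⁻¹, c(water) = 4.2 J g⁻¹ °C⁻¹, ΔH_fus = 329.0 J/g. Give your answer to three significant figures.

q1 (heat ice -12.9→0.0 °C): 227.6 × 2.06 × 12.9 = 6048 J
q2 (melt at 0 °C): 227.6 × 329.0 = 74880 J
q3 (heat water 0.0→83.2 °C): 227.6 × 4.2 × 83.2 = 79533 J
Total: 6048 + 74880 + 79533 = 160461 J = 160 kJ

q = 160 kJ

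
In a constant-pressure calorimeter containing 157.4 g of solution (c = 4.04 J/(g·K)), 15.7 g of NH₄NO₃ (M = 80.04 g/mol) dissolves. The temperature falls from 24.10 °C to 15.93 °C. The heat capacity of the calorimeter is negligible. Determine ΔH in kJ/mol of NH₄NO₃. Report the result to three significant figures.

|ΔT| = |15.93 − 24.10| = 8.17 °C
|q_surr| = (157.4 × 4.04) × 8.17 = 635.896 × 8.17 = 5195 J
n(NH₄NO₃) = 15.7 / 80.04 = 0.1962 mol
Temperature fell, so q_rxn = +|q_surr| = 5.195 kJ
ΔH = q_rxn / n = 26.48 kJ/mol

ΔH = 26.5 kJ/mol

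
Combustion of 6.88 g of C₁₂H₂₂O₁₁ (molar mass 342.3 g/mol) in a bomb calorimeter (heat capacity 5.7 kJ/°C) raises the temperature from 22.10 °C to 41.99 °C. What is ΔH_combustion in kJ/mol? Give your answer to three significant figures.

ΔT = 41.99 − 22.10 = 19.89 °C
q_cal = C_cal × ΔT = 5.7 × 19.89 = 113.373 kJ
n = 6.88 / 342.3 = 0.02010 mol
q_rxn = −q_cal = -113.373 kJ
ΔH = -113.373 / 0.02010 = -5640 kJ/mol

ΔH = -5640 kJ/mol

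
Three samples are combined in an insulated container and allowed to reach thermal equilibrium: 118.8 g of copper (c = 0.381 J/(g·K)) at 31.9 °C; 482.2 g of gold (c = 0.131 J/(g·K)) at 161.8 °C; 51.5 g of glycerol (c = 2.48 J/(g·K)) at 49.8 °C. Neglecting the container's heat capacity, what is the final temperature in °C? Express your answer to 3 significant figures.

T_f = 76.3 °C

Σ mᵢcᵢ(T − Tᵢ) = 0  ⇒  T = Σ mᵢcᵢTᵢ / Σ mᵢcᵢ
Σ mᵢcᵢ = 118.8×0.381 + 482.2×0.131 + 51.5×2.48 = 236.1510
Σ mᵢcᵢTᵢ = 45.2628×31.9 + 63.1682×161.8 + 127.72×49.8 = 18025
T = 18025 / 236.1510 = 76.33 °C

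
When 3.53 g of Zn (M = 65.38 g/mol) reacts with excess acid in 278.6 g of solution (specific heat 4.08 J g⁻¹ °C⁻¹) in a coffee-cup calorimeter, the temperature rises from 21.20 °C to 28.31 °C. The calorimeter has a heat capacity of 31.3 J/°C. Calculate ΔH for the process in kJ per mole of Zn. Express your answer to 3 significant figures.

|ΔT| = |28.31 − 21.20| = 7.11 °C
|q_surr| = (278.6 × 4.08 + 31.3) × 7.11 = 1167.988 × 7.11 = 8304 J
n(Zn) = 3.53 / 65.38 = 0.05399 mol
Temperature rose, so q_rxn = −|q_surr| = -8.304 kJ
ΔH = q_rxn / n = -153.8 kJ/mol

ΔH = -154 kJ/mol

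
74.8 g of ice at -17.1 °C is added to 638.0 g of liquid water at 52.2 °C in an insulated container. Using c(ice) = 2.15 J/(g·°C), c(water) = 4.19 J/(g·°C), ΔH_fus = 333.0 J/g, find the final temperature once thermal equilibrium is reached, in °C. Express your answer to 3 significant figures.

Heat to bring ice to 0 °C and melt it: q₁ = 74.8×2.15×17.1 + 74.8×333.0 = 27658 J
Heat the water can supply cooling to 0 °C: 638.0×4.19×52.2 = 139542 J > q₁, so all ice melts.
Energy balance: 638.0×4.19×(52.2 − T) = 27658 + 74.8×4.19×(T − 0)
2673.22(52.2 − T) = 27658 + 313.412 T
139542 − 27658 = 2986.632 T
T = 111884 / 2986.632 = 37.46 °C

T_f = 37.5 °C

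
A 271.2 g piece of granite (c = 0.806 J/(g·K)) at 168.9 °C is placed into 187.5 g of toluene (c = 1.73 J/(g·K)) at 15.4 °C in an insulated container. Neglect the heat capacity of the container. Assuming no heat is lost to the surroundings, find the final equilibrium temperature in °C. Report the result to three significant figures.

Heat lost by granite = heat gained by toluene.
(271.2)(0.806)(168.9 − T) = (187.5)(1.73)(T − 15.4)
218.5872 (168.9 − T) = 324.375 (T − 15.4)
36919 − 218.5872 T = 324.375 T − 4995.4
41914.4 = 542.9622 T
T = 77.20 °C

T_f = 77.2 °C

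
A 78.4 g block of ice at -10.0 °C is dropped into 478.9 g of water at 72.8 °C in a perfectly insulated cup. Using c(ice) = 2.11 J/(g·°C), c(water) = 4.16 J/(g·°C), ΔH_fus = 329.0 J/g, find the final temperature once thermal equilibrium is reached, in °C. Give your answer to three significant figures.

Heat to bring ice to 0 °C and melt it: q₁ = 78.4×2.11×10.0 + 78.4×329.0 = 27448 J
Heat the water can supply cooling to 0 °C: 478.9×4.16×72.8 = 145034 J > q₁, so all ice melts.
Energy balance: 478.9×4.16×(72.8 − T) = 27448 + 78.4×4.16×(T − 0)
1992.224(72.8 − T) = 27448 + 326.144 T
145034 − 27448 = 2318.368 T
T = 117586 / 2318.368 = 50.72 °C

T_f = 50.7 °C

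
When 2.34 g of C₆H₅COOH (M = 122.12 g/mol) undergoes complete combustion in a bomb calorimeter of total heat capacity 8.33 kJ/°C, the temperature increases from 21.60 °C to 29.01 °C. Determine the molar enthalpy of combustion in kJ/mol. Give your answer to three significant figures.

ΔH = -3220 kJ/mol

ΔT = 29.01 − 21.60 = 7.41 °C
q_cal = C_cal × ΔT = 8.33 × 7.41 = 61.7253 kJ
n = 2.34 / 122.12 = 0.01916 mol
q_rxn = −q_cal = -61.7253 kJ
ΔH = -61.7253 / 0.01916 = -3222 kJ/mol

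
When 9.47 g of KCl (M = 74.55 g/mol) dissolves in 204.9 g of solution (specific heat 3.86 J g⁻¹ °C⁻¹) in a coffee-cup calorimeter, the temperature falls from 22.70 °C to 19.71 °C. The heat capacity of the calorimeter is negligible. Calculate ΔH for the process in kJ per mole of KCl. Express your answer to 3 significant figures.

|ΔT| = |19.71 − 22.70| = 2.99 °C
|q_surr| = (204.9 × 3.86) × 2.99 = 790.914 × 2.99 = 2365 J
n(KCl) = 9.47 / 74.55 = 0.1270 mol
Temperature fell, so q_rxn = +|q_surr| = 2.365 kJ
ΔH = q_rxn / n = 18.62 kJ/mol

ΔH = 18.6 kJ/mol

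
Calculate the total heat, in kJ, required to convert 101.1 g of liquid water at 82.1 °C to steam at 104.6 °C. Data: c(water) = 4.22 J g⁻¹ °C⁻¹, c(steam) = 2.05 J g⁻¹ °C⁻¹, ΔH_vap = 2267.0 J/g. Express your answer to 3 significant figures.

q = 238 kJ

q1 (heat water 82.1→100.0 °C): 101.1 × 4.22 × 17.9 = 7637 J
q2 (vaporize at 100 °C): 101.1 × 2267.0 = 229194 J
q3 (heat steam 100.0→104.6 °C): 101.1 × 2.05 × 4.6 = 953 J
Total: 7637 + 229194 + 953 = 237784 J = 238 kJ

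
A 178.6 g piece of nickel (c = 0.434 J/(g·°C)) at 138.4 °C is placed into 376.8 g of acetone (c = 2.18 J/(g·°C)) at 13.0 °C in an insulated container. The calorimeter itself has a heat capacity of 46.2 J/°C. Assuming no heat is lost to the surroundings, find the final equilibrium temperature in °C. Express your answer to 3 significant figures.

Heat lost by nickel = heat gained by acetone + calorimeter.
(178.6)(0.434)(138.4 − T) = [(376.8)(2.18) + 46.2](T − 13.0)
77.5124 (138.4 − T) = 867.624 (T − 13.0)
10728 − 77.5124 T = 867.624 T − 11279
22007 = 945.1364 T
T = 23.28 °C

T_f = 23.3 °C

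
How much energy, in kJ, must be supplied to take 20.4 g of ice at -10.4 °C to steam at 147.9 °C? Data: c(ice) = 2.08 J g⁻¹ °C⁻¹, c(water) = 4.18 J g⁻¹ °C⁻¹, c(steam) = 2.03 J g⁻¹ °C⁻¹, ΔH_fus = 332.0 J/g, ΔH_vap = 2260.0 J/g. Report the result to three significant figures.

q1 (heat ice -10.4→0.0 °C): 20.4 × 2.08 × 10.4 = 441 J
q2 (melt at 0 °C): 20.4 × 332.0 = 6773 J
q3 (heat water 0.0→100.0 °C): 20.4 × 4.18 × 100.0 = 8527 J
q4 (vaporize at 100 °C): 20.4 × 2260.0 = 46104 J
q5 (heat steam 100.0→147.9 °C): 20.4 × 2.03 × 47.9 = 1984 J
Total: 441 + 6773 + 8527 + 46104 + 1984 = 63829 J = 63.8 kJ

q = 63.8 kJ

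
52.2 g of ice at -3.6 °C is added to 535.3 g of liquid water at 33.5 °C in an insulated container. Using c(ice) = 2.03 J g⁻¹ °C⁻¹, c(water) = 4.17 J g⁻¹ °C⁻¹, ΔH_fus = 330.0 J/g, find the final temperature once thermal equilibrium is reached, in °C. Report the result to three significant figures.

Heat to bring ice to 0 °C and melt it: q₁ = 52.2×2.03×3.6 + 52.2×330.0 = 17607 J
Heat the water can supply cooling to 0 °C: 535.3×4.17×33.5 = 74778.7 J > q₁, so all ice melts.
Energy balance: 535.3×4.17×(33.5 − T) = 17607 + 52.2×4.17×(T − 0)
2232.201(33.5 − T) = 17607 + 217.674 T
74778.7 − 17607 = 2449.875 T
T = 57171.7 / 2449.875 = 23.34 °C

T_f = 23.3 °C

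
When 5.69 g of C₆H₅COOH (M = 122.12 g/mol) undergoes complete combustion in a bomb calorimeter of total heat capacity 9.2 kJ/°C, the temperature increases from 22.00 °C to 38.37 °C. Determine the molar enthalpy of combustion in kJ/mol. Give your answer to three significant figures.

ΔH = -3230 kJ/mol

ΔT = 38.37 − 22.00 = 16.37 °C
q_cal = C_cal × ΔT = 9.2 × 16.37 = 150.604 kJ
n = 5.69 / 122.12 = 0.04659 mol
q_rxn = −q_cal = -150.604 kJ
ΔH = -150.604 / 0.04659 = -3233 kJ/mol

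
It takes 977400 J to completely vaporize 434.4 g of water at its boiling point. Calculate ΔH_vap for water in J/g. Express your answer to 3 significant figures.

ΔH_vap = 2250 J/g

ΔH_vap = q / m = 977400 / 434.4 = 2250 J/g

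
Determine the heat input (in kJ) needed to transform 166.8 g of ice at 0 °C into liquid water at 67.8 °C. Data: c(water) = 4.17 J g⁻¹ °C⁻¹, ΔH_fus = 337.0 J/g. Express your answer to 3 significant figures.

q = 103 kJ

q1 (melt at 0 °C): 166.8 × 337.0 = 56212 J
q2 (heat water 0.0→67.8 °C): 166.8 × 4.17 × 67.8 = 47159 J
Total: 56212 + 47159 = 103371 J = 103 kJ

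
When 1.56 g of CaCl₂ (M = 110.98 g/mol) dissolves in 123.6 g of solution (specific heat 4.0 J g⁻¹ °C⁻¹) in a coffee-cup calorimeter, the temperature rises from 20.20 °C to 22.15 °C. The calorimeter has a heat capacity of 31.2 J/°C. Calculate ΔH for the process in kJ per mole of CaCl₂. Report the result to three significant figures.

|ΔT| = |22.15 − 20.20| = 1.95 °C
|q_surr| = (123.6 × 4.0 + 31.2) × 1.95 = 525.6 × 1.95 = 1025 J
n(CaCl₂) = 1.56 / 110.98 = 0.01406 mol
Temperature rose, so q_rxn = −|q_surr| = -1.025 kJ
ΔH = q_rxn / n = -72.90 kJ/mol

ΔH = -72.9 kJ/mol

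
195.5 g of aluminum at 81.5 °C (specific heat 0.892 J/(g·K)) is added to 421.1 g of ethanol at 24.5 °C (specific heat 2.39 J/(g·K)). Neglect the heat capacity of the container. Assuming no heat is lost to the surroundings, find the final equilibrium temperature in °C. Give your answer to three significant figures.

Heat lost by aluminum = heat gained by ethanol.
(195.5)(0.892)(81.5 − T) = (421.1)(2.39)(T − 24.5)
174.386 (81.5 − T) = 1006.429 (T − 24.5)
14212 − 174.386 T = 1006.429 T − 24658
38870 = 1180.815 T
T = 32.92 °C

T_f = 32.9 °C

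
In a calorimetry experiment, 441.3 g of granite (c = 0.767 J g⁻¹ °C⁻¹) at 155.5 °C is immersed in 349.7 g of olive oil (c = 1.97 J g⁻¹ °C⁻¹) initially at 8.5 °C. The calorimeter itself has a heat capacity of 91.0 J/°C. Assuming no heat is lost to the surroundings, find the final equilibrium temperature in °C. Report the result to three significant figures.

Heat lost by granite = heat gained by olive oil + calorimeter.
(441.3)(0.767)(155.5 − T) = [(349.7)(1.97) + 91.0](T − 8.5)
338.4771 (155.5 − T) = 779.909 (T − 8.5)
52633 − 338.4771 T = 779.909 T − 6629.2
59262.2 = 1118.3861 T
T = 52.99 °C

T_f = 53.0 °C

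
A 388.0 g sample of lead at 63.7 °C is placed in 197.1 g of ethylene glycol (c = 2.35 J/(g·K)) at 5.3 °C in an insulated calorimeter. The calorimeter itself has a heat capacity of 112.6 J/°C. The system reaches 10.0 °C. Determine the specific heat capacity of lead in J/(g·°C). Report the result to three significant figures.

q_gained = (197.1 × 2.35 + 112.6) × (10.0 − 5.3) = 2706 J
q_lost = 388.0 × c × (63.7 − 10.0) = 20835.6 c
Set equal: c = 2706 / 20835.6 = 0.130 J/(g·°C)

c = 0.130 J/(g·°C)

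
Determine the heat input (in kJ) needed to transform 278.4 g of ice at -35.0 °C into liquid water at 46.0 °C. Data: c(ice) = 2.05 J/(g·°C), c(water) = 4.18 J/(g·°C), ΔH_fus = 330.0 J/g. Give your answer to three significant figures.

q1 (heat ice -35.0→0.0 °C): 278.4 × 2.05 × 35.0 = 19975 J
q2 (melt at 0 °C): 278.4 × 330.0 = 91872 J
q3 (heat water 0.0→46.0 °C): 278.4 × 4.18 × 46.0 = 53531 J
Total: 19975 + 91872 + 53531 = 165378 J = 165 kJ

q = 165 kJ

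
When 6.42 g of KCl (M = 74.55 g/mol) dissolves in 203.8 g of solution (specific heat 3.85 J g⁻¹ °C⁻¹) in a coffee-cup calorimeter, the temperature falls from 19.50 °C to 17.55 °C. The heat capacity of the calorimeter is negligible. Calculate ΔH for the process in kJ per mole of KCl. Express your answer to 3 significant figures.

ΔH = 17.8 kJ/mol

|ΔT| = |17.55 − 19.50| = 1.95 °C
|q_surr| = (203.8 × 3.85) × 1.95 = 784.63 × 1.95 = 1530 J
n(KCl) = 6.42 / 74.55 = 0.08612 mol
Temperature fell, so q_rxn = +|q_surr| = 1.530 kJ
ΔH = q_rxn / n = 17.77 kJ/mol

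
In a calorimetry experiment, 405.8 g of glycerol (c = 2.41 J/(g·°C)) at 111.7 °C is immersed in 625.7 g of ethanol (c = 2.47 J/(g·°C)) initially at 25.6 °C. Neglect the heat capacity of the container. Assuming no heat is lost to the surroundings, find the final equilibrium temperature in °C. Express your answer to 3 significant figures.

T_f = 59.0 °C

Heat lost by glycerol = heat gained by ethanol.
(405.8)(2.41)(111.7 − T) = (625.7)(2.47)(T − 25.6)
977.978 (111.7 − T) = 1545.479 (T − 25.6)
109240 − 977.978 T = 1545.479 T − 39564
148804 = 2523.457 T
T = 58.97 °C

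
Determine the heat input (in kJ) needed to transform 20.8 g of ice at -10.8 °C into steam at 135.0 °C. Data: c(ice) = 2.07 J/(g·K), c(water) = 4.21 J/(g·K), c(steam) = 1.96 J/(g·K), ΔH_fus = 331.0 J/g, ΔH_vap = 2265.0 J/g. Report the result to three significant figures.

q = 64.6 kJ

q1 (heat ice -10.8→0.0 °C): 20.8 × 2.07 × 10.8 = 465 J
q2 (melt at 0 °C): 20.8 × 331.0 = 6885 J
q3 (heat water 0.0→100.0 °C): 20.8 × 4.21 × 100.0 = 8757 J
q4 (vaporize at 100 °C): 20.8 × 2265.0 = 47112 J
q5 (heat steam 100.0→135.0 °C): 20.8 × 1.96 × 35.0 = 1427 J
Total: 465 + 6885 + 8757 + 47112 + 1427 = 64646 J = 64.6 kJ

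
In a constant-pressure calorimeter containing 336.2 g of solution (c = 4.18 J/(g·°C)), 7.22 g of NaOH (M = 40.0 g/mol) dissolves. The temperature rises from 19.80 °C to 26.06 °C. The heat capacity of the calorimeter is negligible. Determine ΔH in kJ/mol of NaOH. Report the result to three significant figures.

ΔH = -48.7 kJ/mol

|ΔT| = |26.06 − 19.80| = 6.26 °C
|q_surr| = (336.2 × 4.18) × 6.26 = 1405.316 × 6.26 = 8797 J
n(NaOH) = 7.22 / 40.0 = 0.1805 mol
Temperature rose, so q_rxn = −|q_surr| = -8.797 kJ
ΔH = q_rxn / n = -48.74 kJ/mol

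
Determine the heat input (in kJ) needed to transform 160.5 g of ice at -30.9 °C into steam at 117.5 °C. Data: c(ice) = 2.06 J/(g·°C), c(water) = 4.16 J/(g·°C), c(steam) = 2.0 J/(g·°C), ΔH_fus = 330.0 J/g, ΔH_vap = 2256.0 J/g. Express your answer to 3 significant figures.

q1 (heat ice -30.9→0.0 °C): 160.5 × 2.06 × 30.9 = 10216 J
q2 (melt at 0 °C): 160.5 × 330.0 = 52965 J
q3 (heat water 0.0→100.0 °C): 160.5 × 4.16 × 100.0 = 66768 J
q4 (vaporize at 100 °C): 160.5 × 2256.0 = 362088 J
q5 (heat steam 100.0→117.5 °C): 160.5 × 2.0 × 17.5 = 5618 J
Total: 10216 + 52965 + 66768 + 362088 + 5618 = 497655 J = 498 kJ

q = 498 kJ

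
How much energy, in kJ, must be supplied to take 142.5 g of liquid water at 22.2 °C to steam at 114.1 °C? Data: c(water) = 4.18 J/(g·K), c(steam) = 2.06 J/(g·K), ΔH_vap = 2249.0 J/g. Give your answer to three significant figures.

q = 371 kJ

q1 (heat water 22.2→100.0 °C): 142.5 × 4.18 × 77.8 = 46342 J
q2 (vaporize at 100 °C): 142.5 × 2249.0 = 320483 J
q3 (heat steam 100.0→114.1 °C): 142.5 × 2.06 × 14.1 = 4139 J
Total: 46342 + 320483 + 4139 = 370964 J = 371 kJ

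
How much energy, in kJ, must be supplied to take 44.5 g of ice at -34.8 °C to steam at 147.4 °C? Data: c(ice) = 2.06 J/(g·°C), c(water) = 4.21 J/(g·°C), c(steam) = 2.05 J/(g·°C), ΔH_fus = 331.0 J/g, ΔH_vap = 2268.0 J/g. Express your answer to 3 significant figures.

q = 142 kJ

q1 (heat ice -34.8→0.0 °C): 44.5 × 2.06 × 34.8 = 3190 J
q2 (melt at 0 °C): 44.5 × 331.0 = 14730 J
q3 (heat water 0.0→100.0 °C): 44.5 × 4.21 × 100.0 = 18735 J
q4 (vaporize at 100 °C): 44.5 × 2268.0 = 100926 J
q5 (heat steam 100.0→147.4 °C): 44.5 × 2.05 × 47.4 = 4324 J
Total: 3190 + 14730 + 18735 + 100926 + 4324 = 141905 J = 142 kJ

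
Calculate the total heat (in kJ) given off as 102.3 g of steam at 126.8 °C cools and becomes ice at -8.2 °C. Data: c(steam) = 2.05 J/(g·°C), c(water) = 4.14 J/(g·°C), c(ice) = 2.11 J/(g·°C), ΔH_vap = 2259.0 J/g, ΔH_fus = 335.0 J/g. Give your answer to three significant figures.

q1 (cool steam 126.8→100 °C): 102.3 × 2.05 × 26.8 = 5620 J
q2 (condense at 100 °C): 102.3 × 2259.0 = 231096 J
q3 (cool water 100→0 °C): 102.3 × 4.14 × 100.0 = 42352 J
q4 (freeze at 0 °C): 102.3 × 335.0 = 34271 J
q5 (cool ice 0→-8.2 °C): 102.3 × 2.11 × 8.2 = 1770 J
Total: 5620 + 231096 + 42352 + 34271 + 1770 = 315109 J = 315 kJ

q = 315 kJ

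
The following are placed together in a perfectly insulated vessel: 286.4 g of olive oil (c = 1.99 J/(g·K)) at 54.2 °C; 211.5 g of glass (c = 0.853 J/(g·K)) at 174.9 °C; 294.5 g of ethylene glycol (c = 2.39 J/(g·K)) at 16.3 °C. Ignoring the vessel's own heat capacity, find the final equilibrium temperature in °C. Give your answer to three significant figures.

T_f = 50.8 °C

Σ mᵢcᵢ(T − Tᵢ) = 0  ⇒  T = Σ mᵢcᵢTᵢ / Σ mᵢcᵢ
Σ mᵢcᵢ = 286.4×1.99 + 211.5×0.853 + 294.5×2.39 = 1454.2005
Σ mᵢcᵢTᵢ = 569.936×54.2 + 180.4095×174.9 + 703.855×16.3 = 73917
T = 73917 / 1454.2005 = 50.83 °C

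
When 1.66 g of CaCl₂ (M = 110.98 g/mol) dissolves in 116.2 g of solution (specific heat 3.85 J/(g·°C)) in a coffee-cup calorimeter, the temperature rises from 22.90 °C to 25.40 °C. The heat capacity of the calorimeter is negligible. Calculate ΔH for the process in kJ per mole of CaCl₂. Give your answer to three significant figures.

ΔH = -74.8 kJ/mol

|ΔT| = |25.40 − 22.90| = 2.50 °C
|q_surr| = (116.2 × 3.85) × 2.50 = 447.37 × 2.50 = 1118.4 J
n(CaCl₂) = 1.66 / 110.98 = 0.014958 mol
Temperature rose, so q_rxn = −|q_surr| = -1.1184 kJ
ΔH = q_rxn / n = -74.77 kJ/mol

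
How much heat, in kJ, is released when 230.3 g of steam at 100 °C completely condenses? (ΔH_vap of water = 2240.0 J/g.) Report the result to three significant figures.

q = m × ΔH_vap = 230.3 × 2240.0 = 515900 J = 516 kJ

q = 516 kJ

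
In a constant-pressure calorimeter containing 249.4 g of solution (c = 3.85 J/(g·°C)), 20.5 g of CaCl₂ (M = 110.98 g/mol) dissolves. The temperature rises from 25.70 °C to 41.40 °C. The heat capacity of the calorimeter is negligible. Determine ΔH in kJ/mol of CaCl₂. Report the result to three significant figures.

|ΔT| = |41.40 − 25.70| = 15.70 °C
|q_surr| = (249.4 × 3.85) × 15.70 = 960.19 × 15.70 = 15070 J
n(CaCl₂) = 20.5 / 110.98 = 0.1847 mol
Temperature rose, so q_rxn = −|q_surr| = -15.07 kJ
ΔH = q_rxn / n = -81.59 kJ/mol

ΔH = -81.6 kJ/mol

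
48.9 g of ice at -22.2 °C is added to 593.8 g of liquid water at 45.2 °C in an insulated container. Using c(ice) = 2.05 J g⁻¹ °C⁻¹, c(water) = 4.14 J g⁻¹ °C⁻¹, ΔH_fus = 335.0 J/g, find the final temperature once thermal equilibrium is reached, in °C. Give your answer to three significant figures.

Heat to bring ice to 0 °C and melt it: q₁ = 48.9×2.05×22.2 + 48.9×335.0 = 18607 J
Heat the water can supply cooling to 0 °C: 593.8×4.14×45.2 = 111117 J > q₁, so all ice melts.
Energy balance: 593.8×4.14×(45.2 − T) = 18607 + 48.9×4.14×(T − 0)
2458.332(45.2 − T) = 18607 + 202.446 T
111117 − 18607 = 2660.778 T
T = 92510 / 2660.778 = 34.77 °C

T_f = 34.8 °C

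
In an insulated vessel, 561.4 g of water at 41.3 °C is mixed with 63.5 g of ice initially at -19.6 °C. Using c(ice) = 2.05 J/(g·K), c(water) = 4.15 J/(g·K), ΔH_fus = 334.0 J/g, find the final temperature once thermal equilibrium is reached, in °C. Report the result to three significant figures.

T_f = 27.9 °C

Heat to bring ice to 0 °C and melt it: q₁ = 63.5×2.05×19.6 + 63.5×334.0 = 23760 J
Heat the water can supply cooling to 0 °C: 561.4×4.15×41.3 = 96221.2 J > q₁, so all ice melts.
Energy balance: 561.4×4.15×(41.3 − T) = 23760 + 63.5×4.15×(T − 0)
2329.81(41.3 − T) = 23760 + 263.525 T
96221.2 − 23760 = 2593.335 T
T = 72461.2 / 2593.335 = 27.94 °C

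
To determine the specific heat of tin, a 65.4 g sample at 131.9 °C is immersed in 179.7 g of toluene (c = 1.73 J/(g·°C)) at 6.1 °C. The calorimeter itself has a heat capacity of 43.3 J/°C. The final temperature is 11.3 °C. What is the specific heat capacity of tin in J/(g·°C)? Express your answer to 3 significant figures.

c = 0.234 J/(g·°C)

q_gained = (179.7 × 1.73 + 43.3) × (11.3 − 6.1) = 1842 J
q_lost = 65.4 × c × (131.9 − 11.3) = 7887.24 c
Set equal: c = 1842 / 7887.24 = 0.234 J/(g·°C)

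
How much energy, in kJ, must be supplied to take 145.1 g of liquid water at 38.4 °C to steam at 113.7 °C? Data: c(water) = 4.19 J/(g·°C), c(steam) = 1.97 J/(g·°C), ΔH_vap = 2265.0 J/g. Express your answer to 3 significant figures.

q1 (heat water 38.4→100.0 °C): 145.1 × 4.19 × 61.6 = 37451 J
q2 (vaporize at 100 °C): 145.1 × 2265.0 = 328652 J
q3 (heat steam 100.0→113.7 °C): 145.1 × 1.97 × 13.7 = 3916 J
Total: 37451 + 328652 + 3916 = 370019 J = 370 kJ

q = 370 kJ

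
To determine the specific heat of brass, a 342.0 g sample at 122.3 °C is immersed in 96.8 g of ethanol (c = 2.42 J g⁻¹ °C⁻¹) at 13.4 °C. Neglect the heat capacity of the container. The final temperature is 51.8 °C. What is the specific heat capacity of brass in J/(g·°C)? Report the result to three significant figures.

q_gained = (96.8 × 2.42) × (51.8 − 13.4) = 8995 J
q_lost = 342.0 × c × (122.3 − 51.8) = 24111 c
Set equal: c = 8995 / 24111 = 0.373 J/(g·°C)

c = 0.373 J/(g·°C)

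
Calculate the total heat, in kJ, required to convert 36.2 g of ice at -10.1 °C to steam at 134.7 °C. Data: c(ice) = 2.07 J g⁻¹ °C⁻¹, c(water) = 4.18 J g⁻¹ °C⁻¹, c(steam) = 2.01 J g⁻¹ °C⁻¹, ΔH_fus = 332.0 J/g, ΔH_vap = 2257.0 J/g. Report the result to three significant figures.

q1 (heat ice -10.1→0.0 °C): 36.2 × 2.07 × 10.1 = 757 J
q2 (melt at 0 °C): 36.2 × 332.0 = 12018 J
q3 (heat water 0.0→100.0 °C): 36.2 × 4.18 × 100.0 = 15132 J
q4 (vaporize at 100 °C): 36.2 × 2257.0 = 81703 J
q5 (heat steam 100.0→134.7 °C): 36.2 × 2.01 × 34.7 = 2525 J
Total: 757 + 12018 + 15132 + 81703 + 2525 = 112135 J = 112 kJ

q = 112 kJ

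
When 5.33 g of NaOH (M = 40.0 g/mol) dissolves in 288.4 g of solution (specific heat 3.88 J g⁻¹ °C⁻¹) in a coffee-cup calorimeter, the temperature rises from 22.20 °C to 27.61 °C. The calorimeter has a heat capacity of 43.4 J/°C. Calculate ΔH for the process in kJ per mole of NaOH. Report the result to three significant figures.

|ΔT| = |27.61 − 22.20| = 5.41 °C
|q_surr| = (288.4 × 3.88 + 43.4) × 5.41 = 1162.392 × 5.41 = 6289 J
n(NaOH) = 5.33 / 40.0 = 0.1333 mol
Temperature rose, so q_rxn = −|q_surr| = -6.289 kJ
ΔH = q_rxn / n = -47.18 kJ/mol

ΔH = -47.2 kJ/mol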